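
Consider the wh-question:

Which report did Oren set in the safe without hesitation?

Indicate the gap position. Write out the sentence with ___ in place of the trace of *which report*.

Which report did Oren set ___ in the safe without hesitation?

Underlying clause: Oren did set which report in the safe without hesitation.
The filler 'which report' is interpreted as the direct object of 'set'. The gap is right after 'set'.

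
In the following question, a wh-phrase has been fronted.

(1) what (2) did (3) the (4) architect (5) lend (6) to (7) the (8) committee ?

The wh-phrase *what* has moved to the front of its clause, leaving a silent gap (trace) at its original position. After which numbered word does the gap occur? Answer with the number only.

Before movement: The architect did lend what to the committee.
'what' functions as the direct object of 'lend'. Fronting leaves a gap immediately after 'lend':
What did the architect lend ___ to the committee?
'lend' is word 5.

5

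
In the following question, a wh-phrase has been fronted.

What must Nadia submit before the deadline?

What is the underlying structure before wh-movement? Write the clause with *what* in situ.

The filler 'what' is interpreted as the direct object of 'submit'. It moves to the left edge, and the trace sits right after 'submit':
What must Nadia submit ___ before the deadline?

Nadia must submit what before the deadline.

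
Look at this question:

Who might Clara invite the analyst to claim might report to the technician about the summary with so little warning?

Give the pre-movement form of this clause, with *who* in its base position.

Clara might invite the analyst to claim who might report to the technician about the summary with so little warning.

The filler 'who' is interpreted as the subject of the clause embedded under 'claim'. Wh-movement fronts it, leaving a gap right after 'claim':
Who might Clara invite the analyst to claim ___ might report to the technician about the summary with so little warning?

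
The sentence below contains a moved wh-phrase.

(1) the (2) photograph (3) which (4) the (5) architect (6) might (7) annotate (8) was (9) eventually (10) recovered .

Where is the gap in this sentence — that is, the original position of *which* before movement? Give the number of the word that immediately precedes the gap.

7

'which' is the direct object of 'annotate'. Fronting leaves a gap immediately after 'annotate':
The photograph which the architect might annotate ___ was eventually recovered.
'annotate' is word 7.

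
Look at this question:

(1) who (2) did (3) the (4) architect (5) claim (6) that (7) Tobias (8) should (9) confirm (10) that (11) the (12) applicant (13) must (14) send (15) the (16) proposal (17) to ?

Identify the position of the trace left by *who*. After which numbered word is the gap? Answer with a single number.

17

Before movement: The architect did claim that Tobias should confirm that the applicant must send the proposal to who.
The filler 'who' is interpreted as the object of the preposition 'to' (recipient of 'send'). Fronting leaves a gap immediately after 'to':
Who did the architect claim that Tobias should confirm that the applicant must send the proposal to ___?
'to' is word 17.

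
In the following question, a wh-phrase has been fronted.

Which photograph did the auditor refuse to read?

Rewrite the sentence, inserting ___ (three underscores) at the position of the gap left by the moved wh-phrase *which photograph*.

Underlying clause: The auditor did refuse to read which photograph.
'which photograph' functions as the direct object of 'read'. The gap is right after 'read'.

Which photograph did the auditor refuse to read ___?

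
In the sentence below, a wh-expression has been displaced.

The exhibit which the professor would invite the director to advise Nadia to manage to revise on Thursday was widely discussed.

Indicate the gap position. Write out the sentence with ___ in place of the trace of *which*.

The exhibit which the professor would invite the director to advise Nadia to manage to revise ___ on Thursday was widely discussed.

'which' is the direct object of 'revise'. The gap is right after 'revise'.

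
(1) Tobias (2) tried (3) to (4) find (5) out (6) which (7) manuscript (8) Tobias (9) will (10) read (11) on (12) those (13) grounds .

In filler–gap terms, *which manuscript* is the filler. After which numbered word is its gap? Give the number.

10

Underlying clause: Tobias will read which manuscript on those grounds.
'which manuscript' functions as the direct object of 'read'. Wh-movement fronts it, leaving a gap right after 'read':
Tobias tried to find out which manuscript Tobias will read ___ on those grounds.
'read' is word 10.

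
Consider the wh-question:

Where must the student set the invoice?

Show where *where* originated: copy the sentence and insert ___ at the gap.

Where must the student set the invoice ___?

Pre-movement form: The student must set the invoice where.
The filler 'where' is interpreted as the locative complement of 'set'. The gap is right after 'invoice'.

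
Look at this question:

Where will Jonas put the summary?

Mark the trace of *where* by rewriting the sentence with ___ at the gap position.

Where will Jonas put the summary ___?

Before movement: Jonas will put the summary where.
'where' is the locative complement of 'put'. The gap is right after 'summary'.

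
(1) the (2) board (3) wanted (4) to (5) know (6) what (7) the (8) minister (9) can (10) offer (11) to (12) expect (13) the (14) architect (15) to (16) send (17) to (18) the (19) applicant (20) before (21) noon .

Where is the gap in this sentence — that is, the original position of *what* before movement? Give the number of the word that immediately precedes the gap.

Pre-movement form: The minister can offer to expect the architect to send what to the applicant before noon.
The filler 'what' is interpreted as the direct object of 'send'. It moves to the left edge, and the trace sits right after 'send':
The board wanted to know what the minister can offer to expect the architect to send ___ to the applicant before noon.
'send' is word 16.

16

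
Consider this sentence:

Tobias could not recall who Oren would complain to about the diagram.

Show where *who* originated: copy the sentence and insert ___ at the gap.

Pre-movement form: Oren would complain to who about the diagram.
'who' is the object of the preposition 'to'. The gap is right after 'to'.

Tobias could not recall who Oren would complain to ___ about the diagram.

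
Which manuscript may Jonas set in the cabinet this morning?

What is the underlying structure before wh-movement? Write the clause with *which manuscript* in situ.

Jonas may set which manuscript in the cabinet this morning.

The filler 'which manuscript' is interpreted as the direct object of 'set'. Fronting leaves a gap immediately after 'set':
Which manuscript may Jonas set ___ in the cabinet this morning?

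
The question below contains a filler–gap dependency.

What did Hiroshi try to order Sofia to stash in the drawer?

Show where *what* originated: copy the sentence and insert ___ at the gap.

Pre-movement form: Hiroshi did try to order Sofia to stash what in the drawer.
'what' functions as the direct object of 'stash'. The gap is right after 'stash'.

What did Hiroshi try to order Sofia to stash ___ in the drawer?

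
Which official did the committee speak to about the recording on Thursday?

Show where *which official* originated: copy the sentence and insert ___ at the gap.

Which official did the committee speak to ___ about the recording on Thursday?

Before movement: The committee did speak to which official about the recording on Thursday.
The filler 'which official' is interpreted as the object of the preposition 'to'. The gap is right after 'to'.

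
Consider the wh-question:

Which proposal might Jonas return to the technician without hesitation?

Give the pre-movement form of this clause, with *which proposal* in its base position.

'which proposal' is the direct object of 'return'. It moves to the left edge, and the trace sits right after 'return':
Which proposal might Jonas return ___ to the technician without hesitation?

Jonas might return which proposal to the technician without hesitation.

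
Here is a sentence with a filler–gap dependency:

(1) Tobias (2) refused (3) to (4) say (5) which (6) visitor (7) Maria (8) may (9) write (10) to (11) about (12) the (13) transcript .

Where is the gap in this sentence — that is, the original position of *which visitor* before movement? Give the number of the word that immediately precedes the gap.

10

Pre-movement form: Maria may write to which visitor about the transcript.
'which visitor' is the object of the preposition 'to'. Wh-movement fronts it, leaving a gap right after 'to':
Tobias refused to say which visitor Maria may write to ___ about the transcript.
'to' is word 10.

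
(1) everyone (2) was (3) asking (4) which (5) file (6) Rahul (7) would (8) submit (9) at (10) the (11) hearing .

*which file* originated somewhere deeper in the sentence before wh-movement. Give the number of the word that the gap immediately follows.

Before movement: Rahul would submit which file at the hearing.
The filler 'which file' is interpreted as the direct object of 'submit'. Wh-movement fronts it, leaving a gap right after 'submit':
Everyone was asking which file Rahul would submit ___ at the hearing.
'submit' is word 8.

8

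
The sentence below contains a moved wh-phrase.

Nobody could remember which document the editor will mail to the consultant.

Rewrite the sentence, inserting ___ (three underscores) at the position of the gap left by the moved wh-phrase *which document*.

Before movement: The editor will mail which document to the consultant.
'which document' is the direct object of 'mail'. The gap is right after 'mail'.

Nobody could remember which document the editor will mail ___ to the consultant.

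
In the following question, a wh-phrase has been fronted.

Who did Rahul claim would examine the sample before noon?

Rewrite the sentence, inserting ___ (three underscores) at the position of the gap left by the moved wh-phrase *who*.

Who did Rahul claim ___ would examine the sample before noon?

Underlying clause: Rahul did claim who would examine the sample before noon.
'who' is the subject of the clause embedded under 'claim'. The gap is right after 'claim'.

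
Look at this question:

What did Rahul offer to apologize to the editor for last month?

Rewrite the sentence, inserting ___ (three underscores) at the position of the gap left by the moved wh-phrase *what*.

Underlying clause: Rahul did offer to apologize to the editor for what last month.
'what' is the object of the preposition 'for'. The gap is right after 'for'.

What did Rahul offer to apologize to the editor for ___ last month?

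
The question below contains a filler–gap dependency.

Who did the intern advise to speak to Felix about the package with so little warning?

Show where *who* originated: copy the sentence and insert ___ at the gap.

Before movement: The intern did advise who to speak to Felix about the package with so little warning.
'who' functions as the direct object of 'advise'. The gap is right after 'advise'.

Who did the intern advise ___ to speak to Felix about the package with so little warning?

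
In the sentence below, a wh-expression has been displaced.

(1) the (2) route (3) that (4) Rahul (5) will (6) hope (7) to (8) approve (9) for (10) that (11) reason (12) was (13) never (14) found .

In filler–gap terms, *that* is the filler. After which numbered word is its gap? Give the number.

8

The filler 'that' is interpreted as the direct object of 'approve'. It moves to the left edge, and the trace sits right after 'approve':
The route that Rahul will hope to approve ___ for that reason was never found.
'approve' is word 8.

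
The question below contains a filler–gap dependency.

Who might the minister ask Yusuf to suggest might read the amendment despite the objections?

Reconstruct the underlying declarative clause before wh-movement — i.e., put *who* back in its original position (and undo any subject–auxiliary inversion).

The minister might ask Yusuf to suggest who might read the amendment despite the objections.

'who' functions as the subject of the clause embedded under 'suggest'. Fronting leaves a gap immediately after 'suggest':
Who might the minister ask Yusuf to suggest ___ might read the amendment despite the objections?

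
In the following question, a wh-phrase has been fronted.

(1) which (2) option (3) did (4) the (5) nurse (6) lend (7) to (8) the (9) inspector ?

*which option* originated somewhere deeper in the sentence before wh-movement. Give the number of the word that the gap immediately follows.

In situ: The nurse did lend which option to the inspector.
'which option' functions as the direct object of 'lend'. It moves to the left edge, and the trace sits right after 'lend':
Which option did the nurse lend ___ to the inspector?
'lend' is word 6.

6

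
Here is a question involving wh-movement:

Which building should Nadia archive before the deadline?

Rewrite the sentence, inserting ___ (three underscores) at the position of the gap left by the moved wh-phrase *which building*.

Which building should Nadia archive ___ before the deadline?

Underlying clause: Nadia should archive which building before the deadline.
'which building' functions as the direct object of 'archive'. The gap is right after 'archive'.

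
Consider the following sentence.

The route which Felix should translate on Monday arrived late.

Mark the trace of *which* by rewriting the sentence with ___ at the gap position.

The route which Felix should translate ___ on Monday arrived late.

'which' is the direct object of 'translate'. The gap is right after 'translate'.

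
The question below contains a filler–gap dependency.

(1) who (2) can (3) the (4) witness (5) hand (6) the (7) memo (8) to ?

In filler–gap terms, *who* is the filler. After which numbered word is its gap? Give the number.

Before movement: The witness can hand the memo to who.
'who' functions as the object of the preposition 'to' (recipient of 'hand'). Fronting leaves a gap immediately after 'to':
Who can the witness hand the memo to ___?
'to' is word 8.

8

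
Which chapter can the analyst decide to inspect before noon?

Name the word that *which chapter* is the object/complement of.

inspect

Pre-movement form: The analyst can decide to inspect which chapter before noon.
'which chapter' functions as the direct object of 'inspect'. It moves to the left edge, and the trace sits right after 'inspect':
Which chapter can the analyst decide to inspect ___ before noon?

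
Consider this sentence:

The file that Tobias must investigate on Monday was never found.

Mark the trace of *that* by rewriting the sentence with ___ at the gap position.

'that' is the direct object of 'investigate'. The gap is right after 'investigate'.

The file that Tobias must investigate ___ on Monday was never found.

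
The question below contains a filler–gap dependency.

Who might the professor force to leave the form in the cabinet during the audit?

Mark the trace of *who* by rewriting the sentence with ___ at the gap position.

Who might the professor force ___ to leave the form in the cabinet during the audit?

Before movement: The professor might force who to leave the form in the cabinet during the audit.
The filler 'who' is interpreted as the direct object of 'force'. The gap is right after 'force'.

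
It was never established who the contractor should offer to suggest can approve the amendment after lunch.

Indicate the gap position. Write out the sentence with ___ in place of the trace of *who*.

It was never established who the contractor should offer to suggest ___ can approve the amendment after lunch.

Underlying clause: The contractor should offer to suggest who can approve the amendment after lunch.
The filler 'who' is interpreted as the subject of the clause embedded under 'suggest'. The gap is right after 'suggest'.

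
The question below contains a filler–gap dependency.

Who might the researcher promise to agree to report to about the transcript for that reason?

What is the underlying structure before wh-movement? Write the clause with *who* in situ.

The researcher might promise to agree to report to who about the transcript for that reason.

'who' is the object of the preposition 'to'. It moves to the left edge, and the trace sits right after 'to':
Who might the researcher promise to agree to report to ___ about the transcript for that reason?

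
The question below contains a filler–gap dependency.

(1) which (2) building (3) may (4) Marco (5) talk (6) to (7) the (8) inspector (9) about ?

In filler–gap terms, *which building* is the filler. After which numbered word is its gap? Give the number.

In situ: Marco may talk to the inspector about which building.
'which building' functions as the object of the preposition 'about'. Wh-movement fronts it, leaving a gap right after 'about':
Which building may Marco talk to the inspector about ___?
'about' is word 9.

9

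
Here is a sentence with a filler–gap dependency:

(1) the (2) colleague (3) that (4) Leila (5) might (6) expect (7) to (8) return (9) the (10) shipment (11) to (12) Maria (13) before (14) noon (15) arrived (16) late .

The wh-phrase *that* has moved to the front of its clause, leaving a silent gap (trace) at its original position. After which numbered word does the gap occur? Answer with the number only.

'that' functions as the direct object of 'expect'. Wh-movement fronts it, leaving a gap right after 'expect':
The colleague that Leila might expect ___ to return the shipment to Maria before noon arrived late.
'expect' is word 6.

6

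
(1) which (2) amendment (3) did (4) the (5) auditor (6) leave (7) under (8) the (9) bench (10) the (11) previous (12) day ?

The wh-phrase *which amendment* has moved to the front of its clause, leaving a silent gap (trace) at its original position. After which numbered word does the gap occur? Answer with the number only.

Pre-movement form: The auditor did leave which amendment under the bench the previous day.
'which amendment' functions as the direct object of 'leave'. It moves to the left edge, and the trace sits right after 'leave':
Which amendment did the auditor leave ___ under the bench the previous day?
'leave' is word 6.

6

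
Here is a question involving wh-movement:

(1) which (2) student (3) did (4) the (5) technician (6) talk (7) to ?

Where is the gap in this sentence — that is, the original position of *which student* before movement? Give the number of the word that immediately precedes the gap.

Pre-movement form: The technician did talk to which student.
The filler 'which student' is interpreted as the object of the preposition 'to'. Fronting leaves a gap immediately after 'to':
Which student did the technician talk to ___?
'to' is word 7.

7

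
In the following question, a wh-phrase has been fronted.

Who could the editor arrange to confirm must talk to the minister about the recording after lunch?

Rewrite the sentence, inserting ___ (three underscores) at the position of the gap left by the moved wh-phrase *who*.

Underlying clause: The editor could arrange to confirm who must talk to the minister about the recording after lunch.
'who' is the subject of the clause embedded under 'confirm'. The gap is right after 'confirm'.

Who could the editor arrange to confirm ___ must talk to the minister about the recording after lunch?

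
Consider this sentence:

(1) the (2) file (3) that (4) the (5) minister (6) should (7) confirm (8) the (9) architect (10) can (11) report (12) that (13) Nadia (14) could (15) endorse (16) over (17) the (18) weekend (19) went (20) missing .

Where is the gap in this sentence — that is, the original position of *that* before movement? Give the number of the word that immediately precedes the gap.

15

'that' is the direct object of 'endorse'. Wh-movement fronts it, leaving a gap right after 'endorse':
The file that the minister should confirm the architect can report that Nadia could endorse ___ over the weekend went missing.
'endorse' is word 15.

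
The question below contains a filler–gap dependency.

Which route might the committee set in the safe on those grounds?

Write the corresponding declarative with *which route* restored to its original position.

The committee might set which route in the safe on those grounds.

'which route' functions as the direct object of 'set'. Fronting leaves a gap immediately after 'set':
Which route might the committee set ___ in the safe on those grounds?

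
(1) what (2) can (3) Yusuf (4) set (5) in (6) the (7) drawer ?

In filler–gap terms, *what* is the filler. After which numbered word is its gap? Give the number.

4

Before movement: Yusuf can set what in the drawer.
'what' is the direct object of 'set'. It moves to the left edge, and the trace sits right after 'set':
What can Yusuf set ___ in the drawer?
'set' is word 4.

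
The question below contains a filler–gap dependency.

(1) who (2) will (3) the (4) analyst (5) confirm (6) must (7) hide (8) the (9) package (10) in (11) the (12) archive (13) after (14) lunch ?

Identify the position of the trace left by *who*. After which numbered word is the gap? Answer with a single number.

5

Pre-movement form: The analyst will confirm who must hide the package in the archive after lunch.
The filler 'who' is interpreted as the subject of the clause embedded under 'confirm'. Wh-movement fronts it, leaving a gap right after 'confirm':
Who will the analyst confirm ___ must hide the package in the archive after lunch?
'confirm' is word 5.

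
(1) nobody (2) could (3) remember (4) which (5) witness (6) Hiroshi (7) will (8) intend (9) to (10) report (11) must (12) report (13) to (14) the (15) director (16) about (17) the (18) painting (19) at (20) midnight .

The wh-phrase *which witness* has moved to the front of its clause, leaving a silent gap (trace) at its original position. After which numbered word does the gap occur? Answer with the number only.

10

Before movement: Hiroshi will intend to report which witness must report to the director about the painting at midnight.
'which witness' functions as the subject of the clause embedded under 'report'. Fronting leaves a gap immediately after 'report':
Nobody could remember which witness Hiroshi will intend to report ___ must report to the director about the painting at midnight.
'report' is word 10.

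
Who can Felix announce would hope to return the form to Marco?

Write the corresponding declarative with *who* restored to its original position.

'who' functions as the subject of the clause embedded under 'announce'. Wh-movement fronts it, leaving a gap right after 'announce':
Who can Felix announce ___ would hope to return the form to Marco?

Felix can announce who would hope to return the form to Marco.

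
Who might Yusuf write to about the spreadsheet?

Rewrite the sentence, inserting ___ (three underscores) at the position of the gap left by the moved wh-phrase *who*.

Who might Yusuf write to ___ about the spreadsheet?

Underlying clause: Yusuf might write to who about the spreadsheet.
'who' functions as the object of the preposition 'to'. The gap is right after 'to'.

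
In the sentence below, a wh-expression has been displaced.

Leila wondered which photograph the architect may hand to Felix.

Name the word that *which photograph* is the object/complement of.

Pre-movement form: The architect may hand which photograph to Felix.
'which photograph' is the direct object of 'hand'. It moves to the left edge, and the trace sits right after 'hand':
Leila wondered which photograph the architect may hand ___ to Felix.

hand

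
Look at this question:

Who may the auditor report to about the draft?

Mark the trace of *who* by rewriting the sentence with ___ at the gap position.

Who may the auditor report to ___ about the draft?

Underlying clause: The auditor may report to who about the draft.
'who' functions as the object of the preposition 'to'. The gap is right after 'to'.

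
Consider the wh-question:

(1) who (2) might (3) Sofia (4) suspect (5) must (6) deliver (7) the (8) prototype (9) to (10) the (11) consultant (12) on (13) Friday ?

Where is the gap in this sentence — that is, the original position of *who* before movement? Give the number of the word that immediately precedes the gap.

Underlying clause: Sofia might suspect who must deliver the prototype to the consultant on Friday.
'who' is the subject of the clause embedded under 'suspect'. Fronting leaves a gap immediately after 'suspect':
Who might Sofia suspect ___ must deliver the prototype to the consultant on Friday?
'suspect' is word 4.

4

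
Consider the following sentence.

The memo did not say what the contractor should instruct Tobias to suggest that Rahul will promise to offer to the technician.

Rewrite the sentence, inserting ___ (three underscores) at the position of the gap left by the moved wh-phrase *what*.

Before movement: The contractor should instruct Tobias to suggest that Rahul will promise to offer what to the technician.
'what' is the direct object of 'offer'. The gap is right after 'offer'.

The memo did not say what the contractor should instruct Tobias to suggest that Rahul will promise to offer ___ to the technician.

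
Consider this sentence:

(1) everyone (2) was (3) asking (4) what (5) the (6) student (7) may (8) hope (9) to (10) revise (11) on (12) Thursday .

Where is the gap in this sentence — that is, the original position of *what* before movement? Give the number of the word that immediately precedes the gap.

Underlying clause: The student may hope to revise what on Thursday.
'what' is the direct object of 'revise'. Wh-movement fronts it, leaving a gap right after 'revise':
Everyone was asking what the student may hope to revise ___ on Thursday.
'revise' is word 10.

10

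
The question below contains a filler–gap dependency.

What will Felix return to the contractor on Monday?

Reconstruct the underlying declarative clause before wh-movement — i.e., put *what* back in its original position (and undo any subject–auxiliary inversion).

The filler 'what' is interpreted as the direct object of 'return'. It moves to the left edge, and the trace sits right after 'return':
What will Felix return ___ to the contractor on Monday?

Felix will return what to the contractor on Monday.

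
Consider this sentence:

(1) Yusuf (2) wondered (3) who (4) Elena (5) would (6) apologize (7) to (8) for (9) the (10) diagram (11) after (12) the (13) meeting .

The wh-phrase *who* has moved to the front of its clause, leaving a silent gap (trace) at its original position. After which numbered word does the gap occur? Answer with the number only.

7

Before movement: Elena would apologize to who for the diagram after the meeting.
The filler 'who' is interpreted as the object of the preposition 'to'. Fronting leaves a gap immediately after 'to':
Yusuf wondered who Elena would apologize to ___ for the diagram after the meeting.
'to' is word 7.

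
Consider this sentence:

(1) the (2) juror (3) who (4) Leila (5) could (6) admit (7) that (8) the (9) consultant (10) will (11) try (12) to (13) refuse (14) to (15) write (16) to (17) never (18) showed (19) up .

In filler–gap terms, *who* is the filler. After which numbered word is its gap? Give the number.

'who' is the object of the preposition 'to'. Wh-movement fronts it, leaving a gap right after 'to':
The juror who Leila could admit that the consultant will try to refuse to write to ___ never showed up.
'to' is word 16.

16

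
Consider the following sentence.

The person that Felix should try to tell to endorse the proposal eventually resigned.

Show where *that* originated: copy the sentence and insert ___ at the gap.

The person that Felix should try to tell ___ to endorse the proposal eventually resigned.

'that' is the direct object of 'tell'. The gap is right after 'tell'.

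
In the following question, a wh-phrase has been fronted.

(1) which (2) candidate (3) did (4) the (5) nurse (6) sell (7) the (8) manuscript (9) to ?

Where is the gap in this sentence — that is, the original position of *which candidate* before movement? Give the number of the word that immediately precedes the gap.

9

Pre-movement form: The nurse did sell the manuscript to which candidate.
'which candidate' is the object of the preposition 'to' (recipient of 'sell'). Wh-movement fronts it, leaving a gap right after 'to':
Which candidate did the nurse sell the manuscript to ___?
'to' is word 9.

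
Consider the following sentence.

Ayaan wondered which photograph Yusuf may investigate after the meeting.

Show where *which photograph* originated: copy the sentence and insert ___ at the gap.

Pre-movement form: Yusuf may investigate which photograph after the meeting.
'which photograph' functions as the direct object of 'investigate'. The gap is right after 'investigate'.

Ayaan wondered which photograph Yusuf may investigate ___ after the meeting.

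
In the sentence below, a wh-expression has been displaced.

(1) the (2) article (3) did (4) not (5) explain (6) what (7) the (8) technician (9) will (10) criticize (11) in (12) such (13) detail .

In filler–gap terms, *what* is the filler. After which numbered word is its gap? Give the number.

Underlying clause: The technician will criticize what in such detail.
The filler 'what' is interpreted as the direct object of 'criticize'. Wh-movement fronts it, leaving a gap right after 'criticize':
The article did not explain what the technician will criticize ___ in such detail.
'criticize' is word 10.

10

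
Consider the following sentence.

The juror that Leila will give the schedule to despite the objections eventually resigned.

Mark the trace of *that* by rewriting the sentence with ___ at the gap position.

The filler 'that' is interpreted as the object of the preposition 'to' (recipient of 'give'). The gap is right after 'to'.

The juror that Leila will give the schedule to ___ despite the objections eventually resigned.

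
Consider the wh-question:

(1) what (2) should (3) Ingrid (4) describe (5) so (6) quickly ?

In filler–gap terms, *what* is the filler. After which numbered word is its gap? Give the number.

4

Before movement: Ingrid should describe what so quickly.
The filler 'what' is interpreted as the direct object of 'describe'. It moves to the left edge, and the trace sits right after 'describe':
What should Ingrid describe ___ so quickly?
'describe' is word 4.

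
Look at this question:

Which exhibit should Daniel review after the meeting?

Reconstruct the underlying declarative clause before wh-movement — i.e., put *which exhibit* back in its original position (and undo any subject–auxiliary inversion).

Daniel should review which exhibit after the meeting.

The filler 'which exhibit' is interpreted as the direct object of 'review'. It moves to the left edge, and the trace sits right after 'review':
Which exhibit should Daniel review ___ after the meeting?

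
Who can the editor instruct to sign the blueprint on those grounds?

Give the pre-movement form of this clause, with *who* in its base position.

The filler 'who' is interpreted as the direct object of 'instruct'. Wh-movement fronts it, leaving a gap right after 'instruct':
Who can the editor instruct ___ to sign the blueprint on those grounds?

The editor can instruct who to sign the blueprint on those grounds.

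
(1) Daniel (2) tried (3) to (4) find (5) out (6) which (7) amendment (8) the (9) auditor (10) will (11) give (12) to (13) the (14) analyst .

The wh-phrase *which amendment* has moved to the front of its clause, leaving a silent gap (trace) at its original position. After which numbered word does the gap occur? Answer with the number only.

11

Before movement: The auditor will give which amendment to the analyst.
The filler 'which amendment' is interpreted as the direct object of 'give'. It moves to the left edge, and the trace sits right after 'give':
Daniel tried to find out which amendment the auditor will give ___ to the analyst.
'give' is word 11.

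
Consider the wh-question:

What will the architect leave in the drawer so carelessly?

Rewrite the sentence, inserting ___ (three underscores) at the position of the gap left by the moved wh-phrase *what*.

What will the architect leave ___ in the drawer so carelessly?

Pre-movement form: The architect will leave what in the drawer so carelessly.
The filler 'what' is interpreted as the direct object of 'leave'. The gap is right after 'leave'.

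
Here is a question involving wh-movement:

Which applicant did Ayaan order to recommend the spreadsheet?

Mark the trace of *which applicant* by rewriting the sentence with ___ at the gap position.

Which applicant did Ayaan order ___ to recommend the spreadsheet?

In situ: Ayaan did order which applicant to recommend the spreadsheet.
'which applicant' functions as the direct object of 'order'. The gap is right after 'order'.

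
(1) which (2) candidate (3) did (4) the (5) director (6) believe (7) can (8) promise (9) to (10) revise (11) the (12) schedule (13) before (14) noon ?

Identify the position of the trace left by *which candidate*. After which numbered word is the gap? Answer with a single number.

Pre-movement form: The director did believe which candidate can promise to revise the schedule before noon.
'which candidate' functions as the subject of the clause embedded under 'believe'. Wh-movement fronts it, leaving a gap right after 'believe':
Which candidate did the director believe ___ can promise to revise the schedule before noon?
'believe' is word 6.

6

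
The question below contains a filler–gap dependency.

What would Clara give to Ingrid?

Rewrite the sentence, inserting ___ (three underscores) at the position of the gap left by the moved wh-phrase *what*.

What would Clara give ___ to Ingrid?

Underlying clause: Clara would give what to Ingrid.
'what' is the direct object of 'give'. The gap is right after 'give'.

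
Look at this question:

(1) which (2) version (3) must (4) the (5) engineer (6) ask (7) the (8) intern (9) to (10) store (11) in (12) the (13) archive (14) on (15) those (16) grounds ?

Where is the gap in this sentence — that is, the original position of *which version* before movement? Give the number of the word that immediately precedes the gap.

Pre-movement form: The engineer must ask the intern to store which version in the archive on those grounds.
'which version' functions as the direct object of 'store'. Wh-movement fronts it, leaving a gap right after 'store':
Which version must the engineer ask the intern to store ___ in the archive on those grounds?
'store' is word 10.

10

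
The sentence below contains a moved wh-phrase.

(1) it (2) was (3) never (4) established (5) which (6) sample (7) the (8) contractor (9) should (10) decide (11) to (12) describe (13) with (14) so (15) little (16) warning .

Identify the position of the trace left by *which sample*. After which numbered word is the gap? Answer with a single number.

12

In situ: The contractor should decide to describe which sample with so little warning.
'which sample' is the direct object of 'describe'. Wh-movement fronts it, leaving a gap right after 'describe':
It was never established which sample the contractor should decide to describe ___ with so little warning.
'describe' is word 12.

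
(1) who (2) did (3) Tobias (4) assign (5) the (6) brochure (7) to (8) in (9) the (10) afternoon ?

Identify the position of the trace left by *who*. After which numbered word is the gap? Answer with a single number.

Underlying clause: Tobias did assign the brochure to who in the afternoon.
'who' is the object of the preposition 'to' (recipient of 'assign'). Wh-movement fronts it, leaving a gap right after 'to':
Who did Tobias assign the brochure to ___ in the afternoon?
'to' is word 7.

7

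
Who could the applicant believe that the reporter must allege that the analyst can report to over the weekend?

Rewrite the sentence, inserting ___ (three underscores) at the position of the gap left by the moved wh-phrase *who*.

Who could the applicant believe that the reporter must allege that the analyst can report to ___ over the weekend?

Before movement: The applicant could believe that the reporter must allege that the analyst can report to who over the weekend.
'who' is the object of the preposition 'to'. The gap is right after 'to'.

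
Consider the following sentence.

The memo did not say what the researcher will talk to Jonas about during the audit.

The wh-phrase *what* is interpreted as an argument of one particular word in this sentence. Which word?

about

Underlying clause: The researcher will talk to Jonas about what during the audit.
'what' is the object of the preposition 'about'. Wh-movement fronts it, leaving a gap right after 'about':
The memo did not say what the researcher will talk to Jonas about ___ during the audit.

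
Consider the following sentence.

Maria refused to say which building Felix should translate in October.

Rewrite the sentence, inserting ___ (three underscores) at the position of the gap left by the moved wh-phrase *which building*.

Maria refused to say which building Felix should translate ___ in October.

In situ: Felix should translate which building in October.
'which building' functions as the direct object of 'translate'. The gap is right after 'translate'.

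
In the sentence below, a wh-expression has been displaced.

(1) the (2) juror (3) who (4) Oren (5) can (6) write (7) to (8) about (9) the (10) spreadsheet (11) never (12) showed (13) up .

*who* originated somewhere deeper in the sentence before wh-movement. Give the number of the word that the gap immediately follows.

The filler 'who' is interpreted as the object of the preposition 'to'. Wh-movement fronts it, leaving a gap right after 'to':
The juror who Oren can write to ___ about the spreadsheet never showed up.
'to' is word 7.

7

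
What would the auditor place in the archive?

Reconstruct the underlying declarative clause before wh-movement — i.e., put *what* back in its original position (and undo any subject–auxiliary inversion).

The auditor would place what in the archive.

'what' functions as the direct object of 'place'. It moves to the left edge, and the trace sits right after 'place':
What would the auditor place ___ in the archive?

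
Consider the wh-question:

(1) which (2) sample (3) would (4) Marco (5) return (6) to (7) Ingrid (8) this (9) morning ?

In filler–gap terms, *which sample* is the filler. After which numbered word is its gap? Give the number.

5

Before movement: Marco would return which sample to Ingrid this morning.
The filler 'which sample' is interpreted as the direct object of 'return'. Wh-movement fronts it, leaving a gap right after 'return':
Which sample would Marco return ___ to Ingrid this morning?
'return' is word 5.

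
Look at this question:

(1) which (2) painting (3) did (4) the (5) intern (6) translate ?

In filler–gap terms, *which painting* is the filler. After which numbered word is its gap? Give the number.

Pre-movement form: The intern did translate which painting.
'which painting' is the direct object of 'translate'. Wh-movement fronts it, leaving a gap right after 'translate':
Which painting did the intern translate ___?
'translate' is word 6.

6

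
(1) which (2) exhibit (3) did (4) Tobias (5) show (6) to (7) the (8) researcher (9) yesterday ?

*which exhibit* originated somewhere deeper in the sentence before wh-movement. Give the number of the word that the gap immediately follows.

5

Before movement: Tobias did show which exhibit to the researcher yesterday.
'which exhibit' is the direct object of 'show'. Wh-movement fronts it, leaving a gap right after 'show':
Which exhibit did Tobias show ___ to the researcher yesterday?
'show' is word 5.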